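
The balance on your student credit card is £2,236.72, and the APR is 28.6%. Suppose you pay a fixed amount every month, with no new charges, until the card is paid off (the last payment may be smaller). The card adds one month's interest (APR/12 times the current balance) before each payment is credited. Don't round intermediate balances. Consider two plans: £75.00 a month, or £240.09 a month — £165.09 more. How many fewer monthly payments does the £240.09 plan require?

Monthly rate r = 28.6%/12 = 2.38333% = 0.0238333.
At £75.00/mo: n = ⌈−ln(1 − rB₀/P)/ln(1+r)⌉ = 53 payments (last £50.42); total interest = total paid − £2,236.72 = £1,713.70.
At £240.09/mo: 11 payments (last £159.01); total interest £323.19.
Payments saved = 53 − 11 = 42.

42 fewer payments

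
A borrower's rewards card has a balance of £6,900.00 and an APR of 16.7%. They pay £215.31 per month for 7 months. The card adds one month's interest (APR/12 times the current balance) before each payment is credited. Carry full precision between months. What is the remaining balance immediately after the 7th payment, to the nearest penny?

£6,029.32

Monthly rate r = 16.7%/12 = 1.39167% = 0.0139167.
Each month: B ← B·(1+r) − £215.31.
Month 1: interest £96.02; balance after payment £6,780.71.
Month 2: interest £94.36; balance after payment £6,659.77.
Month 3: interest £92.68; balance after payment £6,537.14.
Month 4: interest £90.98; balance after payment £6,412.81.
Month 5: interest £89.24; balance after payment £6,286.74.
Month 6: interest £87.49; balance after payment £6,158.92.
Month 7: interest £85.71; balance after payment £6,029.32.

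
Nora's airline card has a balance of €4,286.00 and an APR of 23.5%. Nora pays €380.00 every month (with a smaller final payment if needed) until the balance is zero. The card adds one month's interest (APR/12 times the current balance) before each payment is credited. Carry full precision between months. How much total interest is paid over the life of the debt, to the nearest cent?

Monthly rate r = 23.5%/12 = 1.95833% = 0.0195833.
Payoff takes n = ⌈−ln(1 − rB₀/P)/ln(1+r)⌉ = ⌈12.869⌉ = 13 payments; the last is €330.78.
Total paid = 12·€380.00 + €330.78 = €4,890.78.
Total interest = total paid − principal = €4,890.78 − €4,286.00 = €604.78.

€604.78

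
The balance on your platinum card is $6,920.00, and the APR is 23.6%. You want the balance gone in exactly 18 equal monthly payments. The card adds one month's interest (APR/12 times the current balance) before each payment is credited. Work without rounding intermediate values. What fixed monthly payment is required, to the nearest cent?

Monthly rate r = 23.6%/12 = 1.96667% = 0.0196667.
Level-payment amortization: P = B₀·r / (1 − (1+r)^(−n)) = 6920.00·0.0196667 / (1 − 1.01967^(−18)).
Denominator 1 − (1+r)^(−18) = 0.295709226.
P = 136.093 / 0.295709226 ≈ 460.23.

$460.23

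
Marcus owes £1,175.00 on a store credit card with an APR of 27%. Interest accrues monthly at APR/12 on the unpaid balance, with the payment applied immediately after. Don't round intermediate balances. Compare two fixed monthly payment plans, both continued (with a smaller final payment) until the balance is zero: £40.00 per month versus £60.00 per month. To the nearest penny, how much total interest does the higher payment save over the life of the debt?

Monthly rate r = 27%/12 = 2.25% = 0.0225.
At £40.00/mo: n = ⌈−ln(1 − rB₀/P)/ln(1+r)⌉ = 49 payments (last £24.45); total interest = total paid − £1,175.00 = £769.45.
At £60.00/mo: 27 payments (last £6.59); total interest £391.59.
Interest saved = £769.45 − £391.59 = £377.86.

£377.86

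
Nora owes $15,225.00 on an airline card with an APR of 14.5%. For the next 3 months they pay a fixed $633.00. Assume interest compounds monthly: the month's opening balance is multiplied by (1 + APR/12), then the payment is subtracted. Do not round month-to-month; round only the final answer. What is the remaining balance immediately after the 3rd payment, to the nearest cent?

Monthly rate r = 14.5%/12 = 1.20833% = 0.0120833.
Each month: B ← B·(1+r) − $633.00.
Month 1: interest $183.97; balance after payment $14,775.97.
Month 2: interest $178.54; balance after payment $14,321.51.
Month 3: interest $173.05; balance after payment $13,861.56.

$13,861.56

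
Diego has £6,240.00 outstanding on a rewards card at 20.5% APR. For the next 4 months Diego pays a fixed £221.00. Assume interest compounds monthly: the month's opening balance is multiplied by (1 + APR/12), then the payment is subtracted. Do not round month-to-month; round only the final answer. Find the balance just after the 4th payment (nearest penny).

£5,770.54

Monthly rate r = 20.5%/12 = 1.70833% = 0.0170833.
Each month: B ← B·(1+r) − £221.00.
Month 1: interest £106.60; balance after payment £6,125.60.
Month 2: interest £104.65; balance after payment £6,009.25.
Month 3: interest £102.66; balance after payment £5,890.90.
Month 4: interest £100.64; balance after payment £5,770.54.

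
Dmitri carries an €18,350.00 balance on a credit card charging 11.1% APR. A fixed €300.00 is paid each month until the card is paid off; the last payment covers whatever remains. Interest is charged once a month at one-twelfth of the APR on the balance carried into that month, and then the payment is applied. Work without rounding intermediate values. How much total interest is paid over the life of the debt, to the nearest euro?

€8,831

Monthly rate r = 11.1%/12 = 0.925% = 0.00925.
Payoff takes n = ⌈−ln(1 − rB₀/P)/ln(1+r)⌉ = ⌈90.604⌉ = 91 payments; the last is €181.41.
Total paid = 90·€300.00 + €181.41 = €27,181.41.
Total interest = total paid − principal = €27,181.41 − €18,350.00 = €8,831.41.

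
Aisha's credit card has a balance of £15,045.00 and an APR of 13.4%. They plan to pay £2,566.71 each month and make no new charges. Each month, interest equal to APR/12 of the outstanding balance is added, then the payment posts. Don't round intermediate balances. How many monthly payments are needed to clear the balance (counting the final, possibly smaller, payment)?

7 payments

Monthly rate r = 13.4%/12 = 1.11667% = 0.0111667.
Recurrence: B ← B·(1+r) − £2,566.71.
Month 1: interest £168.00; balance after payment £12,646.29.
Month 2: interest £141.22; balance after payment £10,220.80.
Closed form: n = −ln(1 − rB₀/P)/ln(1+r) = −ln(0.93455)/ln(1.01117) ≈ 6.096, so the balance reaches zero during payment 7.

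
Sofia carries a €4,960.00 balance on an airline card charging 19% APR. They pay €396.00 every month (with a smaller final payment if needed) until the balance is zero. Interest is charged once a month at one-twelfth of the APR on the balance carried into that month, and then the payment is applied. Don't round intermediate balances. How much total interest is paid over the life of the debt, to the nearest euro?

€612

Monthly rate r = 19%/12 = 1.58333% = 0.0158333.
Payoff takes n = ⌈−ln(1 − rB₀/P)/ln(1+r)⌉ = ⌈14.071⌉ = 15 payments; the last is €28.22.
Total paid = 14·€396.00 + €28.22 = €5,572.22.
Total interest = total paid − principal = €5,572.22 − €4,960.00 = €612.22.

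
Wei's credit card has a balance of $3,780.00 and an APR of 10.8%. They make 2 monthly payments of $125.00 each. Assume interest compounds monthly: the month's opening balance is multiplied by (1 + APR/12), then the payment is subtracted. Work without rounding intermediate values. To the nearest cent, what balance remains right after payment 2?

$3,597.22

Monthly rate r = 10.8%/12 = 0.9% = 0.009.
Each month: B ← B·(1+r) − $125.00.
Month 1: interest $34.02; balance after payment $3,689.02.
Month 2: interest $33.20; balance after payment $3,597.22.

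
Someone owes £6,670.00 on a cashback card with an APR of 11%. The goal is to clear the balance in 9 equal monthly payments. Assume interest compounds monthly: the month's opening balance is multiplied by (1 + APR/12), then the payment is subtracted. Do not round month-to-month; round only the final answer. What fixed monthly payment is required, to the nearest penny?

£775.49

Monthly rate r = 11%/12 = 0.916667% = 0.00916667.
Level-payment amortization: P = B₀·r / (1 − (1+r)^(−n)) = 6670.00·0.00916667 / (1 − 1.00917^(−9)).
Denominator 1 − (1+r)^(−9) = 0.0788424285.
P = 61.1417 / 0.0788424285 ≈ 775.49.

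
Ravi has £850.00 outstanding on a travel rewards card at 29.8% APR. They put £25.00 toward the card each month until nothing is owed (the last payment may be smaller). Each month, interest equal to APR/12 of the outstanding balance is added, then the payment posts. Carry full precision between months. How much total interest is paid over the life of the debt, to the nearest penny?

£1,045.72

Monthly rate r = 29.8%/12 = 2.48333% = 0.0248333.
Payoff takes n = ⌈−ln(1 − rB₀/P)/ln(1+r)⌉ = ⌈75.827⌉ = 76 payments; the last is £20.72.
Total paid = 75·£25.00 + £20.72 = £1,895.72.
Total interest = total paid − principal = £1,895.72 − £850.00 = £1,045.72.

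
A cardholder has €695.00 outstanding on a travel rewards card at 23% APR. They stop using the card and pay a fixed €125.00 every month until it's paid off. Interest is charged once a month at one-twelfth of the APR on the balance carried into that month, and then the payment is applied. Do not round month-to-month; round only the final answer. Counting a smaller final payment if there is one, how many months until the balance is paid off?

Monthly rate r = 23%/12 = 1.91667% = 0.0191667.
Recurrence: B ← B·(1+r) − €125.00.
Month 1: interest €13.32; balance after payment €583.32.
Month 2: interest €11.18; balance after payment €469.50.
Month 3: interest €9.00; balance after payment €353.50.
Month 4: interest €6.78; balance after payment €235.28.
Month 5: interest €4.51; balance after payment €114.78.
Month 6: interest €2.20; balance after payment €0.00.

6 payments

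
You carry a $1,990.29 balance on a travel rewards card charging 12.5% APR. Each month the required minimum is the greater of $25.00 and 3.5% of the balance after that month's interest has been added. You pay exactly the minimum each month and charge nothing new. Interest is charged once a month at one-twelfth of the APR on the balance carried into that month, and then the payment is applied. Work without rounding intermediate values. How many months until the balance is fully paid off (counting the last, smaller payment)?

75 months

Monthly rate r = 12.5%/12 = 1.04167% = 0.0104167.
While 3.5% of the post-interest balance exceeds $25.00, each month B ← (B·(1+r))·(1 − 0.035), i.e. B shrinks by the factor (1+r)·0.965 = 0.97505.
This holds for months 1–41. Entering month 42 the balance is $706.41; 3.5% of the post-interest balance is now below $25.00, so the flat $25.00 minimum applies from here.
From month 42 a fixed $25.00 at rate r clears $706.41 in 34 more payments. Total: 41 + 34 = 75 months.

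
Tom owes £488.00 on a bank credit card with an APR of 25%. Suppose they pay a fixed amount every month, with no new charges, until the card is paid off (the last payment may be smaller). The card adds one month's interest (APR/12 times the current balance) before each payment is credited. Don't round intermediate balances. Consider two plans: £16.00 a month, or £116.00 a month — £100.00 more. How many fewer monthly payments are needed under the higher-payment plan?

44 fewer payments

Monthly rate r = 25%/12 = 2.08333% = 0.0208333.
At £16.00/mo: n = ⌈−ln(1 − rB₀/P)/ln(1+r)⌉ = 49 payments (last £14.97); total interest = total paid − £488.00 = £294.97.
At £116.00/mo: 5 payments (last £52.32); total interest £28.32.
Payments saved = 49 − 5 = 44.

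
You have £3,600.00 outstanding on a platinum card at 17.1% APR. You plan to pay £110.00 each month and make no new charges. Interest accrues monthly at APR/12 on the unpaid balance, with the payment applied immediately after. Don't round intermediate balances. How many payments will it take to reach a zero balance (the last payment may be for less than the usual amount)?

Monthly rate r = 17.1%/12 = 1.425% = 0.01425.
Recurrence: B ← B·(1+r) − £110.00.
Month 1: interest £51.30; balance after payment £3,541.30.
Month 2: interest £50.46; balance after payment £3,481.76.
Closed form: n = −ln(1 − rB₀/P)/ln(1+r) = −ln(0.53364)/ln(1.01425) ≈ 44.386, so the balance reaches zero during payment 45.

45 months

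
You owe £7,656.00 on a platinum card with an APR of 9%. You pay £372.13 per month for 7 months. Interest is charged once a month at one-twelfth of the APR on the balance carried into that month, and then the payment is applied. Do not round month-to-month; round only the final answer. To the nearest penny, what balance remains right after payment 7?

Monthly rate r = 9%/12 = 0.75% = 0.0075.
Each month: B ← B·(1+r) − £372.13.
Month 1: interest £57.42; balance after payment £7,341.29.
Month 2: interest £55.06; balance after payment £7,024.22.
Month 3: interest £52.68; balance after payment £6,704.77.
Month 4: interest £50.29; balance after payment £6,382.93.
Month 5: interest £47.87; balance after payment £6,058.67.
Month 6: interest £45.44; balance after payment £5,731.98.
Month 7: interest £42.99; balance after payment £5,402.84.

£5,402.84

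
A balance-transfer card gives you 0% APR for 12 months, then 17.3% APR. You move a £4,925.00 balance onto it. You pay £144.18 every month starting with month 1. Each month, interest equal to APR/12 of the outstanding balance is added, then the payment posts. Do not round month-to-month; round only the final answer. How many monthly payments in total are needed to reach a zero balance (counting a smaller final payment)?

39 payments

Promo months 1–12 at r₀ = 0%/12 = 0; months 13+ at r₁ = 17.3%/12 = 0.0144167.
After month 12 (no interest yet): B = £4,925.00 − 12·£144.18 = £3,194.84.
Then at r₁ with £144.18/mo: n₂ = −ln(1 − r₁·B/P)/ln(1+r₁) ≈ 26.89 → 27 more payments.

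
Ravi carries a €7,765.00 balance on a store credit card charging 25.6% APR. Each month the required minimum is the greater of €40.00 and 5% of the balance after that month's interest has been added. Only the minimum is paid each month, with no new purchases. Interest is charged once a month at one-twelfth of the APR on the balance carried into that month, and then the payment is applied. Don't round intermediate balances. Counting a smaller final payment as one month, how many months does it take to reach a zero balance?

102 months

Monthly rate r = 25.6%/12 = 2.13333% = 0.0213333.
While 5% of the post-interest balance exceeds €40.00, each month B ← (B·(1+r))·(1 − 0.05), i.e. B shrinks by the factor (1+r)·0.95 = 0.97027.
This holds for months 1–76. Entering month 77 the balance is €783.19; 5% of the post-interest balance is now below €40.00, so the flat €40.00 minimum applies from here.
From month 77 a fixed €40.00 at rate r clears €783.19 in 26 more payments. Total: 76 + 26 = 102 months.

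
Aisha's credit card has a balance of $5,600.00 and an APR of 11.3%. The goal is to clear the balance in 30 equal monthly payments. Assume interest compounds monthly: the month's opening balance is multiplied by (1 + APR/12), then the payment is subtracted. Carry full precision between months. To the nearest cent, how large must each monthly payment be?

Monthly rate r = 11.3%/12 = 0.941667% = 0.00941667.
Level-payment amortization: P = B₀·r / (1 − (1+r)^(−n)) = 5600.00·0.00941667 / (1 − 1.00942^(−30)).
Denominator 1 − (1+r)^(−30) = 0.245106189.
P = 52.7333 / 0.245106189 ≈ 215.14.

$215.14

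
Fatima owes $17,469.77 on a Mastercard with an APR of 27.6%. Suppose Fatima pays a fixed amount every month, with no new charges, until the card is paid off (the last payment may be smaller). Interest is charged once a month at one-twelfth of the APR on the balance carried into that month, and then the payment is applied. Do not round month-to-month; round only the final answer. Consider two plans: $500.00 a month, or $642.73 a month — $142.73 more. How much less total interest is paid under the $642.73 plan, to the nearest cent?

$8,054.89

Monthly rate r = 27.6%/12 = 2.3% = 0.023.
At $500.00/mo: n = ⌈−ln(1 − rB₀/P)/ln(1+r)⌉ = 72 payments (last $290.45); total interest = total paid − $17,469.77 = $18,320.68.
At $642.73/mo: 44 payments (last $98.17); total interest $10,265.79.
Interest saved = $18,320.68 − $10,265.79 = $8,054.89.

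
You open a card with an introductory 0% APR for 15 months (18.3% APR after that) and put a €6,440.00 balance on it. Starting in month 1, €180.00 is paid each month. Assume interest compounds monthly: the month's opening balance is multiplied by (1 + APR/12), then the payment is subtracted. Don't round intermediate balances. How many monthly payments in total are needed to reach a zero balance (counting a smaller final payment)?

Promo months 1–15 at r₀ = 0%/12 = 0; months 16+ at r₁ = 18.3%/12 = 0.01525.
After month 15 (no interest yet): B = €6,440.00 − 15·€180.00 = €3,740.00.
Then at r₁ with €180.00/mo: n₂ = −ln(1 − r₁·B/P)/ln(1+r₁) ≈ 25.18 → 26 more payments.

41 months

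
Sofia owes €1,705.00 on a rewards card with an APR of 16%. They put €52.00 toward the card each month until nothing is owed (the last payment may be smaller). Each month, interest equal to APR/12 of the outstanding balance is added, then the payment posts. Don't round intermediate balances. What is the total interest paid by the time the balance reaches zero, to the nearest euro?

€552

Monthly rate r = 16%/12 = 1.33333% = 0.0133333.
Payoff takes n = ⌈−ln(1 − rB₀/P)/ln(1+r)⌉ = ⌈43.396⌉ = 44 payments; the last is €20.69.
Total paid = 43·€52.00 + €20.69 = €2,256.69.
Total interest = total paid − principal = €2,256.69 − €1,705.00 = €551.69.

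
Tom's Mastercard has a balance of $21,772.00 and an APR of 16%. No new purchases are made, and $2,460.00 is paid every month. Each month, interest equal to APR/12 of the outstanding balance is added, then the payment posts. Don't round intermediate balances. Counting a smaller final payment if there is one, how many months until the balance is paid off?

10 months

Monthly rate r = 16%/12 = 1.33333% = 0.0133333.
Recurrence: B ← B·(1+r) − $2,460.00.
Month 1: interest $290.29; balance after payment $19,602.29.
Month 2: interest $261.36; balance after payment $17,403.66.
Closed form: n = −ln(1 − rB₀/P)/ln(1+r) = −ln(0.88199)/ln(1.01333) ≈ 9.480, so the balance reaches zero during payment 10.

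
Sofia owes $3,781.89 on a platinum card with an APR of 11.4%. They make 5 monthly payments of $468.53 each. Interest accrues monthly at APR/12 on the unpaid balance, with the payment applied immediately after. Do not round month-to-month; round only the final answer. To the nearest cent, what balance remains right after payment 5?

Monthly rate r = 11.4%/12 = 0.95% = 0.0095.
Each month: B ← B·(1+r) − $468.53.
Month 1: interest $35.93; balance after payment $3,349.29.
Month 2: interest $31.82; balance after payment $2,912.58.
Month 3: interest $27.67; balance after payment $2,471.72.
Month 4: interest $23.48; balance after payment $2,026.67.
Month 5: interest $19.25; balance after payment $1,577.39.

$1,577.39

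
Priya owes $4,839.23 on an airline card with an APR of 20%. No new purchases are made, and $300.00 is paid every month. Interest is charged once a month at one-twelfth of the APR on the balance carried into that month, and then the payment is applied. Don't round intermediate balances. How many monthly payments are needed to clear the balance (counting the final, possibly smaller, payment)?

Monthly rate r = 20%/12 = 1.66667% = 0.0166667.
Recurrence: B ← B·(1+r) − $300.00.
Month 1: interest $80.65; balance after payment $4,619.88.
Month 2: interest $77.00; balance after payment $4,396.88.
Closed form: n = −ln(1 − rB₀/P)/ln(1+r) = −ln(0.73115)/ln(1.01667) ≈ 18.944, so the balance reaches zero during payment 19.

19 months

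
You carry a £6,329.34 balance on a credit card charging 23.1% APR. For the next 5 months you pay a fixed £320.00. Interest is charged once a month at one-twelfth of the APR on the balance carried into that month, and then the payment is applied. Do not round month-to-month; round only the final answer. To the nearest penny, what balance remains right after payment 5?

£5,299.65

Monthly rate r = 23.1%/12 = 1.925% = 0.01925.
Each month: B ← B·(1+r) − £320.00.
Month 1: interest £121.84; balance after payment £6,131.18.
Month 2: interest £118.03; balance after payment £5,929.21.
Month 3: interest £114.14; balance after payment £5,723.34.
Month 4: interest £110.17; balance after payment £5,513.52.
Month 5: interest £106.14; balance after payment £5,299.65.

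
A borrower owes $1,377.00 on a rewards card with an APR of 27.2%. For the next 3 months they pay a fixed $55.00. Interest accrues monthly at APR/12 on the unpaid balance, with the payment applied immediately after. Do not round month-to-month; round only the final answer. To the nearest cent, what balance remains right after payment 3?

$1,304.01

Monthly rate r = 27.2%/12 = 2.26667% = 0.0226667.
Each month: B ← B·(1+r) − $55.00.
Month 1: interest $31.21; balance after payment $1,353.21.
Month 2: interest $30.67; balance after payment $1,328.88.
Month 3: interest $30.12; balance after payment $1,304.01.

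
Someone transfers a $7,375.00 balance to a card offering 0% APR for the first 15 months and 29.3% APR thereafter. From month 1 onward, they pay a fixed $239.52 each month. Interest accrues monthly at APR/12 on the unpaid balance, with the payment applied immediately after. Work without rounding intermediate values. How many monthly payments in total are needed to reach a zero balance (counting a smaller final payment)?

Promo months 1–15 at r₀ = 0%/12 = 0; months 16+ at r₁ = 29.3%/12 = 0.0244167.
After month 15 (no interest yet): B = $7,375.00 − 15·$239.52 = $3,782.20.
Then at r₁ with $239.52/mo: n₂ = −ln(1 − r₁·B/P)/ln(1+r₁) ≈ 20.19 → 21 more payments.

36 months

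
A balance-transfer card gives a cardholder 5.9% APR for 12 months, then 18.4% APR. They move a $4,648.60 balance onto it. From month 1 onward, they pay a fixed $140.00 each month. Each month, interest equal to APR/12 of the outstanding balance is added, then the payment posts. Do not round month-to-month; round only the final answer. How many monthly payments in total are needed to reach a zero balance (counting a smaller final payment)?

Promo months 1–12 at r₀ = 5.9%/12 = 0.00491667; months 13+ at r₁ = 18.4%/12 = 0.0153333.
After month 12: iterate B ← B·(1+r₀) − $140.00 for 12 months → $3,204.22.
Then at r₁ with $140.00/mo: n₂ = −ln(1 − r₁·B/P)/ln(1+r₁) ≈ 28.40 → 29 more payments.

41 payments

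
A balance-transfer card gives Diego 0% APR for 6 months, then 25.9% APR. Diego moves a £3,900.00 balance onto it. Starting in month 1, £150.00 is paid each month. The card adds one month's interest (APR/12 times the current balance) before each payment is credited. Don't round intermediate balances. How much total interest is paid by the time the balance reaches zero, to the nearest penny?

Promo months 1–6 at r₀ = 0%/12 = 0; months 7+ at r₁ = 25.9%/12 = 0.0215833.
After month 6 (no interest yet): B = £3,900.00 − 6·£150.00 = £3,000.00.
Then at r₁ with £150.00/mo: n₂ = −ln(1 − r₁·B/P)/ln(1+r₁) ≈ 26.46 → 27 more payments.
Total paid = 32·£150.00 + £69.59 = £4,869.59; interest = £4,869.59 − £3,900.00 = £969.59.

£969.59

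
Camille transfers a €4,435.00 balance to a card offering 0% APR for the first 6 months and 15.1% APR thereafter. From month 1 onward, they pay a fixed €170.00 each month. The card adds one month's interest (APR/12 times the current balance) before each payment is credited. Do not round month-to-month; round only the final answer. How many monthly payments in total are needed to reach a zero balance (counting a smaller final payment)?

30 payments

Promo months 1–6 at r₀ = 0%/12 = 0; months 7+ at r₁ = 15.1%/12 = 0.0125833.
After month 6 (no interest yet): B = €4,435.00 − 6·€170.00 = €3,415.00.
Then at r₁ with €170.00/mo: n₂ = −ln(1 − r₁·B/P)/ln(1+r₁) ≈ 23.30 → 24 more payments.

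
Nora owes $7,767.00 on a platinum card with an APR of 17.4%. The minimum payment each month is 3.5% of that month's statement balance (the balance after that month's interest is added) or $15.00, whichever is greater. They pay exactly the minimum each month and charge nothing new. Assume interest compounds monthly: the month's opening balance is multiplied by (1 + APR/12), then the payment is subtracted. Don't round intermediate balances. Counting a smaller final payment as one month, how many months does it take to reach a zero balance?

174 months

Monthly rate r = 17.4%/12 = 1.45% = 0.0145.
While 3.5% of the post-interest balance exceeds $15.00, each month B ← (B·(1+r))·(1 − 0.035), i.e. B shrinks by the factor (1+r)·0.965 = 0.97899.
This holds for months 1–138. Entering month 139 the balance is $414.77; 3.5% of the post-interest balance is now below $15.00, so the flat $15.00 minimum applies from here.
From month 139 a fixed $15.00 at rate r clears $414.77 in 36 more payments. Total: 138 + 36 = 174 months.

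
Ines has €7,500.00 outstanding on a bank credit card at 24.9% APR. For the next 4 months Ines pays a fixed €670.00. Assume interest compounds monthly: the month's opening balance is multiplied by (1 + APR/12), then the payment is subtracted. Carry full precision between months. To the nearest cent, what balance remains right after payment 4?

Monthly rate r = 24.9%/12 = 2.075% = 0.02075.
Each month: B ← B·(1+r) − €670.00.
Month 1: interest €155.62; balance after payment €6,985.62.
Month 2: interest €144.95; balance after payment €6,460.58.
Month 3: interest €134.06; balance after payment €5,924.63.
Month 4: interest €122.94; balance after payment €5,377.57.

€5,377.57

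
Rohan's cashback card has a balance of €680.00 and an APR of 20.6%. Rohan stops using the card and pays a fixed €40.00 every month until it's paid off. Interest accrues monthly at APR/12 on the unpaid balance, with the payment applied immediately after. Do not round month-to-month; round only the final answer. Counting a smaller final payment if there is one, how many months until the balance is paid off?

21 payments

Monthly rate r = 20.6%/12 = 1.71667% = 0.0171667.
Recurrence: B ← B·(1+r) − €40.00.
Month 1: interest €11.67; balance after payment €651.67.
Month 2: interest €11.19; balance after payment €622.86.
Closed form: n = −ln(1 − rB₀/P)/ln(1+r) = −ln(0.70817)/ln(1.01717) ≈ 20.274, so the balance reaches zero during payment 21.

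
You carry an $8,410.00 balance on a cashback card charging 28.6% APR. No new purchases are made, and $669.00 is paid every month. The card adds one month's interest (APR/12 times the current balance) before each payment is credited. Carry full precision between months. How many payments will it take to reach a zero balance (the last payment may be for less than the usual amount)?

Monthly rate r = 28.6%/12 = 2.38333% = 0.0238333.
Recurrence: B ← B·(1+r) − $669.00.
Month 1: interest $200.44; balance after payment $7,941.44.
Month 2: interest $189.27; balance after payment $7,461.71.
Closed form: n = −ln(1 − rB₀/P)/ln(1+r) = −ln(0.70039)/ln(1.02383) ≈ 15.119, so the balance reaches zero during payment 16.

16 payments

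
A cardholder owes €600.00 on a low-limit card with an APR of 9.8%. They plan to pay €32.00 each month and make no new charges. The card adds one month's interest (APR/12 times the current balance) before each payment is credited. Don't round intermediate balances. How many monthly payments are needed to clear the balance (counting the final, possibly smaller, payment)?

Monthly rate r = 9.8%/12 = 0.816667% = 0.00816667.
Recurrence: B ← B·(1+r) − €32.00.
Month 1: interest €4.90; balance after payment €572.90.
Month 2: interest €4.68; balance after payment €545.58.
Closed form: n = −ln(1 − rB₀/P)/ln(1+r) = −ln(0.84688)/ln(1.00817) ≈ 20.434, so the balance reaches zero during payment 21.

21 months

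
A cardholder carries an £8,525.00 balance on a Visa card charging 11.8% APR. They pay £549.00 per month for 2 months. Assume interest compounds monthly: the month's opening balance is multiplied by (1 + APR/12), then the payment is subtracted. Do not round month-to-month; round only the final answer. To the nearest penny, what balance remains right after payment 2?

£7,590.08

Monthly rate r = 11.8%/12 = 0.983333% = 0.00983333.
Each month: B ← B·(1+r) − £549.00.
Month 1: interest £83.83; balance after payment £8,059.83.
Month 2: interest £79.25; balance after payment £7,590.08.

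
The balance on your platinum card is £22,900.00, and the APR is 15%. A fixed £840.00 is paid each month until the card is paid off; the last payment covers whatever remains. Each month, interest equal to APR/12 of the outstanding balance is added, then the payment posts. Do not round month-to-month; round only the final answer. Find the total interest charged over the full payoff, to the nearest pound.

£5,277

Monthly rate r = 15%/12 = 1.25% = 0.0125.
Payoff takes n = ⌈−ln(1 − rB₀/P)/ln(1+r)⌉ = ⌈33.543⌉ = 34 payments; the last is £457.41.
Total paid = 33·£840.00 + £457.41 = £28,177.41.
Total interest = total paid − principal = £28,177.41 − £22,900.00 = £5,277.41.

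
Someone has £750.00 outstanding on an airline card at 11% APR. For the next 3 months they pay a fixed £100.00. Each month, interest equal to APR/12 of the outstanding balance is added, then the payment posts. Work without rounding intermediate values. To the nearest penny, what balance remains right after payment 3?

£468.06

Monthly rate r = 11%/12 = 0.916667% = 0.00916667.
Each month: B ← B·(1+r) − £100.00.
Month 1: interest £6.88; balance after payment £656.88.
Month 2: interest £6.02; balance after payment £562.90.
Month 3: interest £5.16; balance after payment £468.06.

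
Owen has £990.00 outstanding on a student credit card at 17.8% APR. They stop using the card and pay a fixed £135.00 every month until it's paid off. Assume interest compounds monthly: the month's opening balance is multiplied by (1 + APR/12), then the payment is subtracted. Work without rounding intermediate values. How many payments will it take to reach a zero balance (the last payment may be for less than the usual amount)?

Monthly rate r = 17.8%/12 = 1.48333% = 0.0148333.
Recurrence: B ← B·(1+r) − £135.00.
Month 1: interest £14.69; balance after payment £869.68.
Month 2: interest £12.90; balance after payment £747.59.
Closed form: n = −ln(1 − rB₀/P)/ln(1+r) = −ln(0.89122)/ln(1.01483) ≈ 7.821, so the balance reaches zero during payment 8.

8 months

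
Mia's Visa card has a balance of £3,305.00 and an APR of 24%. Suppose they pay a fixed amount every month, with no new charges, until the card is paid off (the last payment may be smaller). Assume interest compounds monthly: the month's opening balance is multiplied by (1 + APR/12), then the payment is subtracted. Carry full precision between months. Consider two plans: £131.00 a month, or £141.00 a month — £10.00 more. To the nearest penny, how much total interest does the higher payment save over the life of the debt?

£142.17

Monthly rate r = 24%/12 = 2% = 0.02.
At £131.00/mo: n = ⌈−ln(1 − rB₀/P)/ln(1+r)⌉ = 36 payments (last £61.57); total interest = total paid − £3,305.00 = £1,341.57.
At £141.00/mo: 32 payments (last £133.40); total interest £1,199.40.
Interest saved = £1,341.57 − £1,199.40 = £142.17.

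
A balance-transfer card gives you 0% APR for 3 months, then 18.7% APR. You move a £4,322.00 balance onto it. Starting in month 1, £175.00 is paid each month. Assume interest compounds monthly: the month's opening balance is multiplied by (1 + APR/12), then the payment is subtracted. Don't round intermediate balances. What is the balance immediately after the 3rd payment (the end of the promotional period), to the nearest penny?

£3,797.00

Promo months 1–3 at r₀ = 0%/12 = 0; months 4+ at r₁ = 18.7%/12 = 0.0155833.
After month 3 (no interest yet): B = £4,322.00 − 3·£175.00 = £3,797.00.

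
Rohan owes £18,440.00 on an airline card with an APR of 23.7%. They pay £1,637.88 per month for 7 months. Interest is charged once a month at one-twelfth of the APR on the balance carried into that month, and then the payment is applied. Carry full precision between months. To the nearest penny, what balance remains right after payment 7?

£8,978.17

Monthly rate r = 23.7%/12 = 1.975% = 0.01975.
Each month: B ← B·(1+r) − £1,637.88.
Month 1: interest £364.19; balance after payment £17,166.31.
Month 2: interest £339.03; balance after payment £15,867.46.
Month 3: interest £313.38; balance after payment £14,542.97.
Month 4: interest £287.22; balance after payment £13,192.31.
Month 5: interest £260.55; balance after payment £11,814.98.
Month 6: interest £233.35; balance after payment £10,410.44.
Month 7: interest £205.61; balance after payment £8,978.17.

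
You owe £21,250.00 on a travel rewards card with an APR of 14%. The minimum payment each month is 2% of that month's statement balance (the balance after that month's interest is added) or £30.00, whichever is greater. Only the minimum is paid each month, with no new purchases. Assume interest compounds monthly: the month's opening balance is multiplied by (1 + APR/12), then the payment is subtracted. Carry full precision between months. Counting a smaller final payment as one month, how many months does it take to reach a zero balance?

384 months

Monthly rate r = 14%/12 = 1.16667% = 0.0116667.
While 2% of the post-interest balance exceeds £30.00, each month B ← (B·(1+r))·(1 − 0.02), i.e. B shrinks by the factor (1+r)·0.98 = 0.99143.
This holds for months 1–310. Entering month 311 the balance is £1,475.87; 2% of the post-interest balance is now below £30.00, so the flat £30.00 minimum applies from here.
From month 311 a fixed £30.00 at rate r clears £1,475.87 in 74 more payments. Total: 310 + 74 = 384 months.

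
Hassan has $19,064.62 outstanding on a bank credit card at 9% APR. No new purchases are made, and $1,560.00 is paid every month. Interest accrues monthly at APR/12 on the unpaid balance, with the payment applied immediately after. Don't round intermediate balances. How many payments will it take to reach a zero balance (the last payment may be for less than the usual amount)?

13 months

Monthly rate r = 9%/12 = 0.75% = 0.0075.
Recurrence: B ← B·(1+r) − $1,560.00.
Month 1: interest $142.98; balance after payment $17,647.60.
Month 2: interest $132.36; balance after payment $16,219.96.
Closed form: n = −ln(1 − rB₀/P)/ln(1+r) = −ln(0.90834)/ln(1.0075) ≈ 12.866, so the balance reaches zero during payment 13.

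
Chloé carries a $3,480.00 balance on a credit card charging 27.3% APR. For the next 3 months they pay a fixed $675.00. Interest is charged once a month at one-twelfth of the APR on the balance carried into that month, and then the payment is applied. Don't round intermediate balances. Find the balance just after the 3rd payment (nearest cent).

$1,651.54

Monthly rate r = 27.3%/12 = 2.275% = 0.02275.
Each month: B ← B·(1+r) − $675.00.
Month 1: interest $79.17; balance after payment $2,884.17.
Month 2: interest $65.61; balance after payment $2,274.78.
Month 3: interest $51.75; balance after payment $1,651.54.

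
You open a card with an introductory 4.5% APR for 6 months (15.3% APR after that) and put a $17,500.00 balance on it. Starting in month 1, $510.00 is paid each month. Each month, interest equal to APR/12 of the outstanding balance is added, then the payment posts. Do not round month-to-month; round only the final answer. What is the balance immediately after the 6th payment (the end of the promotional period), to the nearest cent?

$14,808.63

Promo months 1–6 at r₀ = 4.5%/12 = 0.00375; months 7+ at r₁ = 15.3%/12 = 0.01275.
After month 6: iterate B ← B·(1+r₀) − $510.00 for 6 months → $14,808.63.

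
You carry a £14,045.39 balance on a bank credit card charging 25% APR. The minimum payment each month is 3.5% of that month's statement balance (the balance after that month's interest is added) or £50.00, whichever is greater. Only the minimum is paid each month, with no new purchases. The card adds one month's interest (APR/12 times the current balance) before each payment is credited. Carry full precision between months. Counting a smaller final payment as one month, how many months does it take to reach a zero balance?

Monthly rate r = 25%/12 = 2.08333% = 0.0208333.
While 3.5% of the post-interest balance exceeds £50.00, each month B ← (B·(1+r))·(1 − 0.035), i.e. B shrinks by the factor (1+r)·0.965 = 0.9851.
This holds for months 1–154. Entering month 155 the balance is £1,392.47; 3.5% of the post-interest balance is now below £50.00, so the flat £50.00 minimum applies from here.
From month 155 a fixed £50.00 at rate r clears £1,392.47 in 43 more payments. Total: 154 + 43 = 197 months.

197 months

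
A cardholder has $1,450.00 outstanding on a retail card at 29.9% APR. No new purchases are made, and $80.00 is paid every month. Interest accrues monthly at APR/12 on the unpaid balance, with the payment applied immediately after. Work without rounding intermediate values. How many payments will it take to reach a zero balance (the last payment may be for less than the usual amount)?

Monthly rate r = 29.9%/12 = 2.49167% = 0.0249167.
Recurrence: B ← B·(1+r) − $80.00.
Month 1: interest $36.13; balance after payment $1,406.13.
Month 2: interest $35.04; balance after payment $1,361.17.
Closed form: n = −ln(1 − rB₀/P)/ln(1+r) = −ln(0.54839)/ln(1.02492) ≈ 24.411, so the balance reaches zero during payment 25.

25 payments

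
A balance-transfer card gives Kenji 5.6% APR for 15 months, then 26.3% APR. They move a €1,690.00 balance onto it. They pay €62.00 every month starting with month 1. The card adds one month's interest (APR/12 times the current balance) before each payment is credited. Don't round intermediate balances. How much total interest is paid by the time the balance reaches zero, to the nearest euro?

€264

Promo months 1–15 at r₀ = 5.6%/12 = 0.00466667; months 16+ at r₁ = 26.3%/12 = 0.0219167.
After month 15: iterate B ← B·(1+r₀) − €62.00 for 15 months → €851.24.
Then at r₁ with €62.00/mo: n₂ = −ln(1 − r₁·B/P)/ln(1+r₁) ≈ 16.51 → 17 more payments.
Total paid = 31·€62.00 + €31.90 = €1,953.90; interest = €1,953.90 − €1,690.00 = €263.90.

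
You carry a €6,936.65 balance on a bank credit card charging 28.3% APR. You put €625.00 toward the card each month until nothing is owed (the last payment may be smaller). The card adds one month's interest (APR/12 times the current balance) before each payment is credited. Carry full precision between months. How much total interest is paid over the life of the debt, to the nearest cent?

€1,200.26

Monthly rate r = 28.3%/12 = 2.35833% = 0.0235833.
Payoff takes n = ⌈−ln(1 − rB₀/P)/ln(1+r)⌉ = ⌈13.019⌉ = 14 payments; the last is €11.91.
Total paid = 13·€625.00 + €11.91 = €8,136.91.
Total interest = total paid − principal = €8,136.91 − €6,936.65 = €1,200.26.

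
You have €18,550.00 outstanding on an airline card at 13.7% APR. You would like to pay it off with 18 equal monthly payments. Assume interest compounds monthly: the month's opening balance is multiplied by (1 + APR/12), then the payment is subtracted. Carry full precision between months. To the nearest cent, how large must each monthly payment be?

Monthly rate r = 13.7%/12 = 1.14167% = 0.0114167.
Level-payment amortization: P = B₀·r / (1 − (1+r)^(−n)) = 18550.00·0.0114167 / (1 − 1.01142^(−18)).
Denominator 1 − (1+r)^(−18) = 0.184811407.
P = 211.779 / 0.184811407 ≈ 1145.92.

€1,145.92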